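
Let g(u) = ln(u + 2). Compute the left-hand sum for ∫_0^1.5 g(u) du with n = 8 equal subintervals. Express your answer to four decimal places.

Δu = (1.5 − 0)/8 = 0.1875.
Left endpoints: 0, 0.1875, 0.375, 0.5625, 0.75, 0.9375, 1.125, 1.3125.
g(0) ≈ 0.6931, g(0.1875) ≈ 0.7828, g(0.375) ≈ 0.8650, g(0.5625) ≈ 0.9410, g(0.75) ≈ 1.0116, g(0.9375) ≈ 1.0776, g(1.125) ≈ 1.1394, g(1.3125) ≈ 1.1977.
Sum = Δu · [g(0) + g(0.1875) + g(0.375) + ...].
Sum ≈ 1.4453.

1.4453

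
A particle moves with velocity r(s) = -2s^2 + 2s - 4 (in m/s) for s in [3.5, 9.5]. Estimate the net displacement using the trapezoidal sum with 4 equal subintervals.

-493.5

Δs = (9.5 − 3.5)/4 = 1.5.
r(3.5) = -21.5, r(5) = -44, r(6.5) = -75.5, r(8) = -116, r(9.5) = -165.5.
T_4 = (Δs/2)·[r(s_0) + 2r(s_1) + 2r(s_2) + 2r(s_3) + r(s_4)].
Sum = -493.5.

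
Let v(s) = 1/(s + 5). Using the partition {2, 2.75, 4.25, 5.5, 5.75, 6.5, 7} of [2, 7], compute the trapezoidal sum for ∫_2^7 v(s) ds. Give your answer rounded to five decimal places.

0.54050

Subinterval widths: 0.75, 1.5, 1.25, 0.25, 0.75, 0.5.
v(2) = 1/7, v(2.75) = 4/31, v(4.25) = 4/37, v(5.5) = 2/21, v(5.75) = 4/43, v(6.5) = 2/23, v(7) = 1/12.
On each subinterval the trapezoid contributes (Δs_i/2)·[v(s_{i-1}) + v(s_i)].
Sum ≈ 0.54050.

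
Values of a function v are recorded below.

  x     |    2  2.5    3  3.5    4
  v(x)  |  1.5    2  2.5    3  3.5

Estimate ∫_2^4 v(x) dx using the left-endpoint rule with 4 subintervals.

Δx = 0.5.
Sum = 0.5·[1.5 + 2 + 2.5 + 3] = 4.5.

4.5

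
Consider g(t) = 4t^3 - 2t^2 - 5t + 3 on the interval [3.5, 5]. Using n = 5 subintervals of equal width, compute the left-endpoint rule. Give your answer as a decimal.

349.59

Δt = (5 − 3.5)/5 = 0.3.
Left endpoints: 3.5, 3.8, 4.1, 4.4, 4.7.
g(3.5) = 132.5, g(3.8) = 174.608, g(4.1) = 224.564, g(4.4) = 283.016, g(4.7) = 350.612.
Sum = Δt · [g(3.5) + g(3.8) + g(4.1) + g(4.4) + g(4.7)].
Sum = 349.59.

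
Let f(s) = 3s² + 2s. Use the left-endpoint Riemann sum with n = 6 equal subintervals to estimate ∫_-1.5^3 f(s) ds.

Δs = (3 − (-1.5))/6 = 0.75.
Left endpoints: -1.5, -0.75, 0, 0.75, 1.5, 2.25.
f(-1.5) = 3.75, f(-0.75) = 0.1875, f(0) = 0, f(0.75) = 3.1875, f(1.5) = 9.75, f(2.25) = 19.6875.
Sum = Δs · [f(-1.5) + f(-0.75) + f(0) + ...].
Sum = 27.421875.

27.421875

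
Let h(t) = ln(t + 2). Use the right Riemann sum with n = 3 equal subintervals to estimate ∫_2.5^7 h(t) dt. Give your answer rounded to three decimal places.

Δt = (7 − 2.5)/3 = 1.5.
Right endpoints: 4, 5.5, 7.
h(4) ≈ 1.792, h(5.5) ≈ 2.015, h(7) ≈ 2.197.
Sum = Δt · [h(4) + h(5.5) + h(7)].
Sum ≈ 9.006.

9.006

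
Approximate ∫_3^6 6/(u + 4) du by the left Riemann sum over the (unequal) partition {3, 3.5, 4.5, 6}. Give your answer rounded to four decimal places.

2.2874

Subinterval widths: 0.5, 1, 1.5.
Left endpoints: 3, 3.5, 4.5.
f(3) = 6/7, f(3.5) = 0.8, f(4.5) = 12/17.
Sum = Σ Δu_i · f(u_i).
Sum ≈ 2.2874.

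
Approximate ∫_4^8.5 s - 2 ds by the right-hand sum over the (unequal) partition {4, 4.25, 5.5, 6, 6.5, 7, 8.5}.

21.4375

Subinterval widths: 0.25, 1.25, 0.5, 0.5, 0.5, 1.5.
Right endpoints: 4.25, 5.5, 6, 6.5, 7, 8.5.
f(4.25) = 2.25, f(5.5) = 3.5, f(6) = 4, f(6.5) = 4.5, f(7) = 5, f(8.5) = 6.5.
Sum = Σ Δs_i · f(s_i).
Sum = 21.4375.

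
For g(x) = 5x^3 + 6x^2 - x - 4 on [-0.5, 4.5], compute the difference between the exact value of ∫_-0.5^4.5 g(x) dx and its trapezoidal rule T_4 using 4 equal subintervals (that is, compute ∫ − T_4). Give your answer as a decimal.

-46.875

Exact integral: ∫_-0.5^4.5 g(x) dx = 665.
T_4 = 711.875.
Error = 665 − 711.875 = -46.875.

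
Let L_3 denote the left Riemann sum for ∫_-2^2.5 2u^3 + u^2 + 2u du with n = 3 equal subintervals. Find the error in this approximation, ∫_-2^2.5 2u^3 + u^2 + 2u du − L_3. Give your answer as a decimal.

Exact integral: ∫_-2^2.5 f(u) du = 21.65625.
L_3 = -18.
Error = 21.65625 − (-18) = 39.65625.

39.65625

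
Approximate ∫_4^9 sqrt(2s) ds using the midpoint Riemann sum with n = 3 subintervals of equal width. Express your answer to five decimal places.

17.92688

Δs = (9 − 4)/3 = 5/3.
Midpoints: 29/6, 6.5, 49/6.
f(29/6) ≈ 3.10913, f(6.5) ≈ 3.60555, f(49/6) ≈ 4.04145.
Sum = Δs · [f(29/6) + f(6.5) + f(49/6)].
Sum ≈ 17.92688.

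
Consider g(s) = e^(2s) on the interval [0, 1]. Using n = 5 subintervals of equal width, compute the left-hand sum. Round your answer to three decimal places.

2.598

Δs = (1 − 0)/5 = 0.2.
Left endpoints: 0, 0.2, 0.4, 0.6, 0.8.
g(0) ≈ 1.000, g(0.2) ≈ 1.492, g(0.4) ≈ 2.226, g(0.6) ≈ 3.320, g(0.8) ≈ 4.953.
Sum = Δs · [g(0) + g(0.2) + g(0.4) + g(0.6) + g(0.8)].
Sum ≈ 2.598.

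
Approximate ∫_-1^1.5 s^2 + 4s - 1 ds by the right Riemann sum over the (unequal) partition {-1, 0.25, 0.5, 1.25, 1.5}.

Subinterval widths: 1.25, 0.25, 0.75, 0.25.
Right endpoints: 0.25, 0.5, 1.25, 1.5.
f(0.25) = 0.0625, f(0.5) = 1.25, f(1.25) = 5.5625, f(1.5) = 7.25.
Sum = Σ Δs_i · f(s_i).
Sum = 6.375.

6.375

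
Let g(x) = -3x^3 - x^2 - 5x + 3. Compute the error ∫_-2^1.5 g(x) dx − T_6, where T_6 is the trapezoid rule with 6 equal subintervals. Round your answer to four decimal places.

-0.2481

Exact integral: ∫_-2^1.5 g(x) dx ≈ 19.286458.
T_6 ≈ 19.534578.
Error ≈ 19.286458 − 19.534578 ≈ -0.2481.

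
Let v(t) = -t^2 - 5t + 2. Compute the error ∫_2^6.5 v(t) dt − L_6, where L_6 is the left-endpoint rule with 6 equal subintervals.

Exact integral: ∫_2^6.5 v(t) dt = -175.5.
L_6 = -153.140625.
Error = -175.5 − (-153.140625) = -22.359375.

-22.359375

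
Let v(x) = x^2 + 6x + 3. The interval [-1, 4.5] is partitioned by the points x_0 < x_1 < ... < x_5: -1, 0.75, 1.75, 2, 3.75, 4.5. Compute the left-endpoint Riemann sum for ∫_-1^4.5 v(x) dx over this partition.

71.625

Subinterval widths: 1.75, 1, 0.25, 1.75, 0.75.
Left endpoints: -1, 0.75, 1.75, 2, 3.75.
v(-1) = -2, v(0.75) = 8.0625, v(1.75) = 16.5625, v(2) = 19, v(3.75) = 39.5625.
Sum = Σ Δx_i · v(x_i).
Sum = 71.625.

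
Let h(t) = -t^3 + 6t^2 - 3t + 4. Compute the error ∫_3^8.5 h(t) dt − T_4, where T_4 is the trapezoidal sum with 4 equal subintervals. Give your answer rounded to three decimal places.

19.497

Exact integral: ∫_3^8.5 h(t) dt = -183.390625.
T_4 ≈ -202.88770.
Error ≈ -183.390625 − (-202.88770) ≈ 19.497.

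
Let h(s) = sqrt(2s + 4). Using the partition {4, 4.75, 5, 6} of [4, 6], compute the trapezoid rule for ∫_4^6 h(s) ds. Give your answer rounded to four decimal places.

Subinterval widths: 0.75, 0.25, 1.
h(4) ≈ 3.4641, h(4.75) ≈ 3.6742, h(5) ≈ 3.7417, h(6) ≈ 4.0000.
On each subinterval the trapezoid contributes (Δs_i/2)·[h(s_{i-1}) + h(s_i)].
Sum ≈ 7.4747.

7.4747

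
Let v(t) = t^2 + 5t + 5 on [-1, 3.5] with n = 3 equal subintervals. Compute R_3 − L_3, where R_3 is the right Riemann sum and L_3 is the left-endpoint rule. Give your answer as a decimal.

R_3 = 92.25.
L_3 = 41.625.
R_3 − L_3 = 50.625.

50.625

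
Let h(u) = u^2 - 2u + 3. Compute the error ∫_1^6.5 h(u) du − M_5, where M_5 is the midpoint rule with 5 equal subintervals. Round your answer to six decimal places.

0.554583

Exact integral: ∫_1^6.5 h(u) du ≈ 66.45833333.
M_5 = 65.90375.
Error ≈ 66.45833333 − 65.90375 ≈ 0.554583.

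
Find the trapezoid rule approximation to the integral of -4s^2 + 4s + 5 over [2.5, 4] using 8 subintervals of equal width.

-37.53515625

Δs = (4 − 2.5)/8 = 0.1875.
f(2.5) = -10, f(2.6875) = -13.140625, f(2.875) = -16.5625, f(3.0625) = -20.265625, f(3.25) = -24.25, f(3.4375) = -28.515625, f(3.625) = -33.0625, f(3.8125) = -37.890625, f(4) = -43.
T_8 = (Δs/2)·[f(s_0) + 2f(s_1) + ... + 2f(s_{7}) + f(s_8)].
Sum = -37.53515625.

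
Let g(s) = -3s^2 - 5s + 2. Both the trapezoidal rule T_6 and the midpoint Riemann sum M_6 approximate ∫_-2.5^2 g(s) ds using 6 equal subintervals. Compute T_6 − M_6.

-1.8984375

T_6 = -10.265625.
M_6 = -8.3671875.
T_6 − M_6 = -1.8984375.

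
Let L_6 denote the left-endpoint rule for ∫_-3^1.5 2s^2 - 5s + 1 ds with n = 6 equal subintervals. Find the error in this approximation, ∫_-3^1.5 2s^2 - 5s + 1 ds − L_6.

-14.34375

Exact integral: ∫_-3^1.5 f(s) ds = 41.625.
L_6 = 55.96875.
Error = 41.625 − 55.96875 = -14.34375.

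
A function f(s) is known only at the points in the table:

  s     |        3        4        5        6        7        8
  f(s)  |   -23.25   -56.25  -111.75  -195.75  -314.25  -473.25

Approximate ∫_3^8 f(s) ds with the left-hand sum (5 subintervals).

Δs = 1.
Sum = 1·[(-23.25) + (-56.25) + (-111.75) + (-195.75) + (-314.25)] = -701.25.

-701.25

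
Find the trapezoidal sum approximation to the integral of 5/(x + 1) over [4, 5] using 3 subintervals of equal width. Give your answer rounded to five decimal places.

Δx = (5 − 4)/3 = 1/3.
f(4) = 1, f(13/3) = 0.9375, f(14/3) = 15/17, f(5) = 5/6.
T_3 = (Δx/2)·[f(x_0) + 2f(x_1) + 2f(x_2) + f(x_3)].
Sum ≈ 0.91217.

0.91217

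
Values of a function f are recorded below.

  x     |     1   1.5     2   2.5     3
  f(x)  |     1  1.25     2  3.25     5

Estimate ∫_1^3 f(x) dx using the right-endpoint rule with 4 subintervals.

Δx = 0.5.
Sum = 0.5·[1.25 + 2 + 3.25 + 5] = 5.75.

5.75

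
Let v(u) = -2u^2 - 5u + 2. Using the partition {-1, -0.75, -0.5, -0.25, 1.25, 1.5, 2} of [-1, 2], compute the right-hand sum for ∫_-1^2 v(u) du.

-18.625

Subinterval widths: 0.25, 0.25, 0.25, 1.5, 0.25, 0.5.
Right endpoints: -0.75, -0.5, -0.25, 1.25, 1.5, 2.
v(-0.75) = 4.625, v(-0.5) = 4, v(-0.25) = 3.125, v(1.25) = -7.375, v(1.5) = -10, v(2) = -16.
Sum = Σ Δu_i · v(u_i).
Sum = -18.625.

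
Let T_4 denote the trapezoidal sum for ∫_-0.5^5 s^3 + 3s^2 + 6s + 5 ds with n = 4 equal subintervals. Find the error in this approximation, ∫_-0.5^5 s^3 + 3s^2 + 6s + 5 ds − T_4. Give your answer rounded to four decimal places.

-16.8975

Exact integral: ∫_-0.5^5 f(s) ds = 383.109375.
T_4 ≈ 400.006836.
Error ≈ 383.109375 − 400.006836 ≈ -16.8975.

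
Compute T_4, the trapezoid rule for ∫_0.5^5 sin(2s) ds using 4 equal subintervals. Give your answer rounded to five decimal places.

Δs = (5 − 0.5)/4 = 1.125.
f(0.5) ≈ 0.84147, f(1.625) ≈ -0.10820, f(2.75) ≈ -0.70554, f(3.875) ≈ 0.99460, f(5) ≈ -0.54402.
T_4 = (Δs/2)·[f(s_0) + 2f(s_1) + 2f(s_2) + 2f(s_3) + f(s_4)].
Sum ≈ 0.37079.

0.37079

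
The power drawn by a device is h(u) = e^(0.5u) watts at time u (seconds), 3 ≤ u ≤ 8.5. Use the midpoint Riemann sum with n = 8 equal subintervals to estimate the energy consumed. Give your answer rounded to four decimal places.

130.6035

Δu = (8.5 − 3)/8 = 0.6875.
Midpoints: 3.34375, 4.03125, 4.71875, 5.40625, 6.09375, 6.78125, 7.46875, 8.15625.
h(3.34375) ≈ 5.3221, h(4.03125) ≈ 7.5054, h(4.71875) ≈ 10.5843, h(5.40625) ≈ 14.9263, h(6.09375) ≈ 21.0495, h(6.78125) ≈ 29.6845, h(7.46875) ≈ 41.8619, h(8.15625) ≈ 59.0347.
Sum = Δu · [h(3.34375) + h(4.03125) + h(4.71875) + ...].
Sum ≈ 130.6035.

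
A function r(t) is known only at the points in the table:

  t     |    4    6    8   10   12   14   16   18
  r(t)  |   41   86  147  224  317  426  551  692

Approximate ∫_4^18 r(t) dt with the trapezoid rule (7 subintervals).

4235

Δt = 2.
T_7 = (2/2)·[41 + 2·86 + 2·147 + 2·224 + 2·317 + 2·426 + 2·551 + 692] = 4235.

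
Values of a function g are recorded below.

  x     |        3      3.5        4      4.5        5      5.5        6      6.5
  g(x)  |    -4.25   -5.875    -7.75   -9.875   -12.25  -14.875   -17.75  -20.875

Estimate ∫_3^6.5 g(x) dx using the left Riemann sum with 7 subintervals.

-36.3125

Δx = 0.5.
Sum = 0.5·[(-4.25) + (-5.875) + (-7.75) + (-9.875) + (-12.25) + (-14.875) + (-17.75)] = -36.3125.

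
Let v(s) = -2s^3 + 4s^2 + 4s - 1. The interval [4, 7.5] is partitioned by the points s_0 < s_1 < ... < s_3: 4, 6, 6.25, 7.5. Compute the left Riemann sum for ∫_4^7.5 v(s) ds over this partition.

Subinterval widths: 2, 0.25, 1.25.
Left endpoints: 4, 6, 6.25.
v(4) = -49, v(6) = -265, v(6.25) = -308.03125.
Sum = Σ Δs_i · v(s_i).
Sum = -549.2890625.

-549.2890625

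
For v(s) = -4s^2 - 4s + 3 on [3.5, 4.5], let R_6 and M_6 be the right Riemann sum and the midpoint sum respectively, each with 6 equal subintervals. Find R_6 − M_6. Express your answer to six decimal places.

R_6 ≈ -80.35185185.
M_6 ≈ -77.32407407.
R_6 − M_6 ≈ -3.027778.

-3.027778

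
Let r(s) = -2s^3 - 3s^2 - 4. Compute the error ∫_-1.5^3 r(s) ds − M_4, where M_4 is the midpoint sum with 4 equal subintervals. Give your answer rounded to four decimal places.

Exact integral: ∫_-1.5^3 r(s) ds = -86.34375.
M_4 ≈ -82.784180.
Error ≈ -86.34375 − (-82.784180) ≈ -3.5596.

-3.5596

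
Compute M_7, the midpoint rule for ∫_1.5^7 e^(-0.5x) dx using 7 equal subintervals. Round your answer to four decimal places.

Δx = (7 − 1.5)/7 = 11/14.
Midpoints: 53/28, 75/28, 97/28, 4.25, 141/28, 163/28, 185/28.
f(53/28) ≈ 0.3881, f(75/28) ≈ 0.2620, f(97/28) ≈ 0.1769, f(4.25) ≈ 0.1194, f(141/28) ≈ 0.0806, f(163/28) ≈ 0.0544, f(185/28) ≈ 0.0368.
Sum = Δx · [f(53/28) + f(75/28) + f(97/28) + ...].
Sum ≈ 0.8787.

0.8787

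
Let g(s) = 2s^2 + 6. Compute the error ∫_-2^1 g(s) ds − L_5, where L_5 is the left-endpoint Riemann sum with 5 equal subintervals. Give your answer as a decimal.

Exact integral: ∫_-2^1 g(s) ds = 24.
L_5 = 26.16.
Error = 24 − 26.16 = -2.16.

-2.16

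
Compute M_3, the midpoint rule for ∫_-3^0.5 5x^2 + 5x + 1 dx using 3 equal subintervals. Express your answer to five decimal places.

24.84838

Δx = (0.5 − (-3))/3 = 7/6.
Midpoints: -29/12, -1.25, -1/12.
f(-29/12) = 2609/144, f(-1.25) = 2.5625, f(-1/12) = 89/144.
Sum = Δx · [f(-29/12) + f(-1.25) + f(-1/12)].
Sum ≈ 24.84838.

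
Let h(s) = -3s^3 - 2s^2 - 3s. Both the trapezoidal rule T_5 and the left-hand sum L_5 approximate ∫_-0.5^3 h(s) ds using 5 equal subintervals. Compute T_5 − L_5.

T_5 = -95.69875.
L_5 = -57.4175.
T_5 − L_5 = -38.28125.

-38.28125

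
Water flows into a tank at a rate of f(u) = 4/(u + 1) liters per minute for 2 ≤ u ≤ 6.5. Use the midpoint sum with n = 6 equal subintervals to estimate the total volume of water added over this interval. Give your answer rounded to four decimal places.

3.6565

Δu = (6.5 − 2)/6 = 0.75.
Midpoints: 2.375, 3.125, 3.875, 4.625, 5.375, 6.125.
f(2.375) = 32/27, f(3.125) = 32/33, f(3.875) = 32/39, f(4.625) = 32/45, f(5.375) = 32/51, f(6.125) = 32/57.
Sum = Δu · [f(2.375) + f(3.125) + f(3.875) + ...].
Sum ≈ 3.6565.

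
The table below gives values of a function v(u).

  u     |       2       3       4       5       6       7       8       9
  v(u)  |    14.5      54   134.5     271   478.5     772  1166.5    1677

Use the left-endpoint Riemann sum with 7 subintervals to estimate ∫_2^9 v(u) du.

2891

Δu = 1.
Sum = 1·[14.5 + 54 + 134.5 + 271 + 478.5 + 772 + 1166.5] = 2891.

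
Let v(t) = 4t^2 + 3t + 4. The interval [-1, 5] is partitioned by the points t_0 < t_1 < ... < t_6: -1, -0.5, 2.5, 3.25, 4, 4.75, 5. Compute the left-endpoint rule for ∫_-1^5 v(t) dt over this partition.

Subinterval widths: 0.5, 3, 0.75, 0.75, 0.75, 0.25.
Left endpoints: -1, -0.5, 2.5, 3.25, 4, 4.75.
v(-1) = 5, v(-0.5) = 3.5, v(2.5) = 36.5, v(3.25) = 56, v(4) = 80, v(4.75) = 108.5.
Sum = Σ Δt_i · v(t_i).
Sum = 169.5.

169.5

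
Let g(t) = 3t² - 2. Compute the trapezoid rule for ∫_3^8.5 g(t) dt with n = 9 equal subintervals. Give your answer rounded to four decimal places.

577.1520

Δt = (8.5 − 3)/9 = 11/18.
g(3) = 25, g(65/18) = 4009/108, g(38/9) = 1390/27, g(29/6) = 817/12, g(49/9) = 2347/27, g(109/18) = 11665/108, g(20/3) = 394/3, g(131/18) = 16945/108, g(71/9) = 4987/27, g(8.5) = 214.75.
T_9 = (Δt/2)·[g(t_0) + 2g(t_1) + ... + 2g(t_{8}) + g(t_9)].
Sum ≈ 577.1520.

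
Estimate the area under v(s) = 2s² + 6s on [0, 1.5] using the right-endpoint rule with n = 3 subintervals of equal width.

Δs = (1.5 − 0)/3 = 0.5.
Right endpoints: 0.5, 1, 1.5.
v(0.5) = 3.5, v(1) = 8, v(1.5) = 13.5.
Sum = Δs · [v(0.5) + v(1) + v(1.5)].
Sum = 12.5.

12.5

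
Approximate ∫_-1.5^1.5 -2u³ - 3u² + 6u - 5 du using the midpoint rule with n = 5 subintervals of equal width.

Δu = (1.5 − (-1.5))/5 = 0.6.
Midpoints: -1.2, -0.6, 0, 0.6, 1.2.
f(-1.2) = -13.064, f(-0.6) = -9.248, f(0) = -5, f(0.6) = -2.912, f(1.2) = -5.576.
Sum = Δu · [f(-1.2) + f(-0.6) + f(0) + f(0.6) + f(1.2)].
Sum = -21.48.

-21.48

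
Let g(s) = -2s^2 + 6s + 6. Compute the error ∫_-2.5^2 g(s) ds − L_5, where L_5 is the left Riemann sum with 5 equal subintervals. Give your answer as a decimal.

15.39

Exact integral: ∫_-2.5^2 g(s) ds = 4.5.
L_5 = -10.89.
Error = 4.5 − (-10.89) = 15.39.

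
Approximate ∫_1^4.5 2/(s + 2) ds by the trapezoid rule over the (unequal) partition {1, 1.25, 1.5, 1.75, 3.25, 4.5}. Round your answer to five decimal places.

Subinterval widths: 0.25, 0.25, 0.25, 1.5, 1.25.
f(1) = 2/3, f(1.25) = 8/13, f(1.5) = 4/7, f(1.75) = 8/15, f(3.25) = 8/21, f(4.5) = 4/13.
On each subinterval the trapezoid contributes (Δs_i/2)·[f(s_{i-1}) + f(s_i)].
Sum ≈ 1.56282.

1.56282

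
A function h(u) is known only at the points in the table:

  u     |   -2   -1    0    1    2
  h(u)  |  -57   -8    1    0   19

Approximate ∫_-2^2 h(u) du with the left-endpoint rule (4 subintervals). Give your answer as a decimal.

-64

Δu = 1.
Sum = 1·[(-57) + (-8) + 1 + 0] = -64.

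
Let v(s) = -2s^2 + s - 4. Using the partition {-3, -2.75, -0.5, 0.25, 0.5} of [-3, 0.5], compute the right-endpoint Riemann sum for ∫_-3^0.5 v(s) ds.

Subinterval widths: 0.25, 2.25, 0.75, 0.25.
Right endpoints: -2.75, -0.5, 0.25, 0.5.
v(-2.75) = -21.875, v(-0.5) = -5, v(0.25) = -3.875, v(0.5) = -4.
Sum = Σ Δs_i · v(s_i).
Sum = -20.625.

-20.625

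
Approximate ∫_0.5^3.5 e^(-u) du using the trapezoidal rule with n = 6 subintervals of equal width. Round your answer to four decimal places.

0.5883

Δu = (3.5 − 0.5)/6 = 0.5.
f(0.5) ≈ 0.6065, f(1) ≈ 0.3679, f(1.5) ≈ 0.2231, f(2) ≈ 0.1353, f(2.5) ≈ 0.0821, f(3) ≈ 0.0498, f(3.5) ≈ 0.0302.
T_6 = (Δu/2)·[f(u_0) + 2f(u_1) + ... + 2f(u_{5}) + f(u_6)].
Sum ≈ 0.5883.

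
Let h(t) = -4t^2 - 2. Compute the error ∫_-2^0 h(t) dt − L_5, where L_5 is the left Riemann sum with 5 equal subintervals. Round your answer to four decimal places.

3.4133

Exact integral: ∫_-2^0 h(t) dt ≈ -14.666667.
L_5 = -18.08.
Error ≈ -14.666667 − (-18.08) ≈ 3.4133.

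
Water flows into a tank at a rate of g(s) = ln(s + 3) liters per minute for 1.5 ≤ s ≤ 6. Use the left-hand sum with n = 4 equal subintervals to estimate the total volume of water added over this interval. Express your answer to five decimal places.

Δs = (6 − 1.5)/4 = 1.125.
Left endpoints: 1.5, 2.625, 3.75, 4.875.
g(1.5) ≈ 1.50408, g(2.625) ≈ 1.72722, g(3.75) ≈ 1.90954, g(4.875) ≈ 2.06369.
Sum = Δs · [g(1.5) + g(2.625) + g(3.75) + g(4.875)].
Sum ≈ 8.10510.

8.10510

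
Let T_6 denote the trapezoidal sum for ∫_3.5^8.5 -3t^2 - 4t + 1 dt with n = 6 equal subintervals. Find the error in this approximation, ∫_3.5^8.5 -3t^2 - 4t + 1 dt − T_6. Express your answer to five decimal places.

Exact integral: ∫_3.5^8.5 f(t) dt = -686.25.
T_6 ≈ -687.9861111.
Error ≈ -686.25 − (-687.9861111) ≈ 1.73611.

1.73611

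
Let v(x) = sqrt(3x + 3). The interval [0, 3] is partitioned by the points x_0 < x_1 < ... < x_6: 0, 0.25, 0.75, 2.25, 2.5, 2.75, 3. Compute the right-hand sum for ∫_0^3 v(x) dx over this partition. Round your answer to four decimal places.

8.8282

Subinterval widths: 0.25, 0.5, 1.5, 0.25, 0.25, 0.25.
Right endpoints: 0.25, 0.75, 2.25, 2.5, 2.75, 3.
v(0.25) ≈ 1.9365, v(0.75) ≈ 2.2913, v(2.25) ≈ 3.1225, v(2.5) ≈ 3.2404, v(2.75) ≈ 3.3541, v(3) ≈ 3.4641.
Sum = Σ Δx_i · v(x_i).
Sum ≈ 8.8282.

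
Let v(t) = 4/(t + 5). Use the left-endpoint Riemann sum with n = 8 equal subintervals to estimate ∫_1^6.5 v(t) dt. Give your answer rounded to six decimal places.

2.715132

Δt = (6.5 − 1)/8 = 0.6875.
Left endpoints: 1, 1.6875, 2.375, 3.0625, 3.75, 4.4375, 5.125, 5.8125.
v(1) = 2/3, v(1.6875) = 64/107, v(2.375) = 32/59, v(3.0625) = 64/129, v(3.75) = 16/35, v(4.4375) = 64/151, v(5.125) = 32/81, v(5.8125) = 64/173.
Sum = Δt · [v(1) + v(1.6875) + v(2.375) + ...].
Sum ≈ 2.715132.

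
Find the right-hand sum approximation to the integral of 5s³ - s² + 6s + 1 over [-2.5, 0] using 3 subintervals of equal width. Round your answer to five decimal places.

Δs = (0 − (-2.5))/3 = 5/6.
Right endpoints: -5/3, -5/6, 0.
f(-5/3) = -943/27, f(-5/6) = -1639/216, f(0) = 1.
Sum = Δs · [f(-5/3) + f(-5/6) + f(0)].
Sum ≈ -34.59491.

-34.59491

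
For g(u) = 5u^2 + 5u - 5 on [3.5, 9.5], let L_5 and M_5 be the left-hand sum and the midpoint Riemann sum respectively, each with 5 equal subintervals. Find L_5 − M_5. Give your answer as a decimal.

L_5 = 1277.7.
M_5 = 1518.9.
L_5 − M_5 = -241.2.

-241.2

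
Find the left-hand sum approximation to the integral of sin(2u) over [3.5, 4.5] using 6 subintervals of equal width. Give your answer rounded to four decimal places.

0.8452

Δu = (4.5 − 3.5)/6 = 1/6.
Left endpoints: 3.5, 11/3, 23/6, 4, 25/6, 13/3.
f(3.5) ≈ 0.6570, f(11/3) ≈ 0.8675, f(23/6) ≈ 0.9825, f(4) ≈ 0.9894, f(25/6) ≈ 0.8873, f(13/3) ≈ 0.6876.
Sum = Δu · [f(3.5) + f(11/3) + f(23/6) + ...].
Sum ≈ 0.8452.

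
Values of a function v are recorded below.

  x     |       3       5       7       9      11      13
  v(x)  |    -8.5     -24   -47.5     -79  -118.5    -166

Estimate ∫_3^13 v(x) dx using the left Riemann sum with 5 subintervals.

Δx = 2.
Sum = 2·[(-8.5) + (-24) + (-47.5) + (-79) + (-118.5)] = -555.

-555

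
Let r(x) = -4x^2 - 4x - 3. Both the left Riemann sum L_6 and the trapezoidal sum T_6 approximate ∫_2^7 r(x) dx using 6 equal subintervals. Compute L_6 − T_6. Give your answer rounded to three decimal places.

L_6 ≈ -470.64815.
T_6 ≈ -553.98148.
L_6 − T_6 ≈ 83.333.

83.333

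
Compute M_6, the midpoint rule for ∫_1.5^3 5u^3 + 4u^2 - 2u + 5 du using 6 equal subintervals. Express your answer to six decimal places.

Δu = (3 − 1.5)/6 = 0.25.
Midpoints: 1.625, 1.875, 2.125, 2.375, 2.625, 2.875.
f(1.625) = 17289/512, f(1.875) = 24715/512, f(2.125) = 34197/512, f(2.375) = 45975/512, f(2.625) = 60289/512, f(2.875) = 77379/512.
Sum = Δu · [f(1.625) + f(1.875) + f(2.125) + ...].
Sum ≈ 126.876953.

126.876953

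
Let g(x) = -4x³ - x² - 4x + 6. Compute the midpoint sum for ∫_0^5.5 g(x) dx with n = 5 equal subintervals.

Δx = (5.5 − 0)/5 = 1.1.
Midpoints: 0.55, 1.65, 2.75, 3.85, 4.95.
g(0.55) = 2.832, g(1.65) = -21.291, g(2.75) = -95.75, g(3.85) = -252.489, g(4.95) = -523.452.
Sum = Δx · [g(0.55) + g(1.65) + g(2.75) + g(3.85) + g(4.95)].
Sum = -979.165.

-979.165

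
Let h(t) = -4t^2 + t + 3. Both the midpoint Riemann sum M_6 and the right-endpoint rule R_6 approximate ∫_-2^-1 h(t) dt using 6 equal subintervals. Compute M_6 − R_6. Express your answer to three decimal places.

-1.056

M_6 ≈ -7.82407.
R_6 ≈ -6.76852.
M_6 − R_6 ≈ -1.056.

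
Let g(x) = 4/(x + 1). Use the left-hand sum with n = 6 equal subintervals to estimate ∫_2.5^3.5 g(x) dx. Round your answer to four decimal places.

Δx = (3.5 − 2.5)/6 = 1/6.
Left endpoints: 2.5, 8/3, 17/6, 3, 19/6, 10/3.
g(2.5) = 8/7, g(8/3) = 12/11, g(17/6) = 24/23, g(3) = 1, g(19/6) = 0.96, g(10/3) = 12/13.
Sum = Δx · [g(2.5) + g(8/3) + g(17/6) + ...].
Sum ≈ 1.0267.

1.0267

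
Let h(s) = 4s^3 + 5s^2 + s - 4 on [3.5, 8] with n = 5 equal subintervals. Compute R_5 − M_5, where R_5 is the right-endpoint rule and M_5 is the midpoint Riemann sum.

1030.32

R_5 = 5743.53.
M_5 = 4713.21.
R_5 − M_5 = 1030.32.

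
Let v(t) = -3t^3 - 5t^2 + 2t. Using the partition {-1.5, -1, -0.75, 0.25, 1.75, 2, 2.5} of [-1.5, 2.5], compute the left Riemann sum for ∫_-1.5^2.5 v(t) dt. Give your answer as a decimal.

Subinterval widths: 0.5, 0.25, 1, 1.5, 0.25, 0.5.
Left endpoints: -1.5, -1, -0.75, 0.25, 1.75, 2.
v(-1.5) = -4.125, v(-1) = -4, v(-0.75) = -3.046875, v(0.25) = 0.140625, v(1.75) = -27.890625, v(2) = -40.
Sum = Σ Δt_i · v(t_i).
Sum = -32.87109375.

-32.87109375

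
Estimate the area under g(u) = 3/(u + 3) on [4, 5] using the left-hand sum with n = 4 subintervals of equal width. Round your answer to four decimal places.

0.4074

Δu = (5 − 4)/4 = 0.25.
Left endpoints: 4, 4.25, 4.5, 4.75.
g(4) = 3/7, g(4.25) = 12/29, g(4.5) = 0.4, g(4.75) = 12/31.
Sum = Δu · [g(4) + g(4.25) + g(4.5) + g(4.75)].
Sum ≈ 0.4074.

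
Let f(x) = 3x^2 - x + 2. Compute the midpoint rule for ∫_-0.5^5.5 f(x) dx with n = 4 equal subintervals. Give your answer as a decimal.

Δx = (5.5 − (-0.5))/4 = 1.5.
Midpoints: 0.25, 1.75, 3.25, 4.75.
f(0.25) = 1.9375, f(1.75) = 9.4375, f(3.25) = 30.4375, f(4.75) = 64.9375.
Sum = Δx · [f(0.25) + f(1.75) + f(3.25) + f(4.75)].
Sum = 160.125.

160.125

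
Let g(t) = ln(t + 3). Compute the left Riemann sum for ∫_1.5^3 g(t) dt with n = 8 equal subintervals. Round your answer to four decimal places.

Δt = (3 − 1.5)/8 = 0.1875.
Left endpoints: 1.5, 1.6875, 1.875, 2.0625, 2.25, 2.4375, 2.625, 2.8125.
g(1.5) ≈ 1.5041, g(1.6875) ≈ 1.5449, g(1.875) ≈ 1.5841, g(2.0625) ≈ 1.6219, g(2.25) ≈ 1.6582, g(2.4375) ≈ 1.6933, g(2.625) ≈ 1.7272, g(2.8125) ≈ 1.7600.
Sum = Δt · [g(1.5) + g(1.6875) + g(1.875) + ...].
Sum ≈ 2.4551.

2.4551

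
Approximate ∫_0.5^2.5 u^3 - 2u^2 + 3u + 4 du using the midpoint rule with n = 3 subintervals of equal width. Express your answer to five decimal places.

16.23148

Δu = (2.5 − 0.5)/3 = 2/3.
Midpoints: 5/6, 1.5, 13/6.
f(5/6) = 1229/216, f(1.5) = 7.375, f(13/6) = 2437/216.
Sum = Δu · [f(5/6) + f(1.5) + f(13/6)].
Sum ≈ 16.23148.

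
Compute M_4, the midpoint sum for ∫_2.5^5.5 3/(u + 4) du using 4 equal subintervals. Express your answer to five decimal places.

1.13759

Δu = (5.5 − 2.5)/4 = 0.75.
Midpoints: 2.875, 3.625, 4.375, 5.125.
f(2.875) = 24/55, f(3.625) = 24/61, f(4.375) = 24/67, f(5.125) = 24/73.
Sum = Δu · [f(2.875) + f(3.625) + f(4.375) + f(5.125)].
Sum ≈ 1.13759.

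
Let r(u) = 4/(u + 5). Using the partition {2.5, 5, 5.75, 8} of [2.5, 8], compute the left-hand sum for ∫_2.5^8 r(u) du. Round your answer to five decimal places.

2.47054

Subinterval widths: 2.5, 0.75, 2.25.
Left endpoints: 2.5, 5, 5.75.
r(2.5) = 8/15, r(5) = 0.4, r(5.75) = 16/43.
Sum = Σ Δu_i · r(u_i).
Sum ≈ 2.47054.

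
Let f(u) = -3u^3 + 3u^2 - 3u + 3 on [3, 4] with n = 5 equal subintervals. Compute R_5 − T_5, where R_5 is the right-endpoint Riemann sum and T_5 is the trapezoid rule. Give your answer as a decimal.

-9.3

R_5 = -111.24.
T_5 = -101.94.
R_5 − T_5 = -9.3.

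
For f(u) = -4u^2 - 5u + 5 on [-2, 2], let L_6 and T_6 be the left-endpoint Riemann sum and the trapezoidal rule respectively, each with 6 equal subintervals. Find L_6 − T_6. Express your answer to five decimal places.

6.66667

L_6 ≈ 4.1481481.
T_6 ≈ -2.5185185.
L_6 − T_6 ≈ 6.66667.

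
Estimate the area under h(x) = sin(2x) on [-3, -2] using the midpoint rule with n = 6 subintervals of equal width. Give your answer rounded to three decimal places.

Δx = (-2 − (-3))/6 = 1/6.
Midpoints: -35/12, -2.75, -31/12, -29/12, -2.25, -25/12.
h(-35/12) ≈ 0.435, h(-2.75) ≈ 0.706, h(-31/12) ≈ 0.899, h(-29/12) ≈ 0.993, h(-2.25) ≈ 0.978, h(-25/12) ≈ 0.855.
Sum = Δx · [h(-35/12) + h(-2.75) + h(-31/12) + ...].
Sum ≈ 0.811.

0.811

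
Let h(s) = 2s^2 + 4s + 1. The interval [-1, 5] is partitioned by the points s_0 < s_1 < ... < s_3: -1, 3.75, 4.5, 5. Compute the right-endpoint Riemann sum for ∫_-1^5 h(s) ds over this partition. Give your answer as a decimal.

Subinterval widths: 4.75, 0.75, 0.5.
Right endpoints: 3.75, 4.5, 5.
h(3.75) = 44.125, h(4.5) = 59.5, h(5) = 71.
Sum = Σ Δs_i · h(s_i).
Sum = 289.71875.

289.71875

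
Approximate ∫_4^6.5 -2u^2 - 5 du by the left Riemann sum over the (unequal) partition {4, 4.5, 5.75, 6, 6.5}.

-131.65625

Subinterval widths: 0.5, 1.25, 0.25, 0.5.
Left endpoints: 4, 4.5, 5.75, 6.
f(4) = -37, f(4.5) = -45.5, f(5.75) = -71.125, f(6) = -77.
Sum = Σ Δu_i · f(u_i).
Sum = -131.65625.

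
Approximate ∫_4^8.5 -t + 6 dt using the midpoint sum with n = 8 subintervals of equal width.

-1.125

Δt = (8.5 − 4)/8 = 0.5625.
Midpoints: 4.28125, 4.84375, 5.40625, 5.96875, 6.53125, 7.09375, 7.65625, 8.21875.
f(4.28125) = 1.71875, f(4.84375) = 1.15625, f(5.40625) = 0.59375, f(5.96875) = 0.03125, f(6.53125) = -0.53125, f(7.09375) = -1.09375, f(7.65625) = -1.65625, f(8.21875) = -2.21875.
Sum = Δt · [f(4.28125) + f(4.84375) + f(5.40625) + ...].
Sum = -1.125.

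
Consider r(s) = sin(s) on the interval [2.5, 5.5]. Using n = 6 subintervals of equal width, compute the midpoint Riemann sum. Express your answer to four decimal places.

-1.5257

Δs = (5.5 − 2.5)/6 = 0.5.
Midpoints: 2.75, 3.25, 3.75, 4.25, 4.75, 5.25.
r(2.75) ≈ 0.3817, r(3.25) ≈ -0.1082, r(3.75) ≈ -0.5716, r(4.25) ≈ -0.8950, r(4.75) ≈ -0.9993, r(5.25) ≈ -0.8589.
Sum = Δs · [r(2.75) + r(3.25) + r(3.75) + ...].
Sum ≈ -1.5257.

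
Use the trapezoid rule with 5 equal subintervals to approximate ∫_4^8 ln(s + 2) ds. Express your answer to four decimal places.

Δs = (8 − 4)/5 = 0.8.
f(4) ≈ 1.7918, f(4.8) ≈ 1.9169, f(5.6) ≈ 2.0281, f(6.4) ≈ 2.1282, f(7.2) ≈ 2.2192, f(8) ≈ 2.3026.
T_5 = (Δs/2)·[f(s_0) + 2f(s_1) + ... + 2f(s_{4}) + f(s_5)].
Sum ≈ 8.2717.

8.2717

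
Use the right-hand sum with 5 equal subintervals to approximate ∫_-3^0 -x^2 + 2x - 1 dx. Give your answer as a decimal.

-16.68

Δx = (0 − (-3))/5 = 0.6.
Right endpoints: -2.4, -1.8, -1.2, -0.6, 0.
f(-2.4) = -11.56, f(-1.8) = -7.84, f(-1.2) = -4.84, f(-0.6) = -2.56, f(0) = -1.
Sum = Δx · [f(-2.4) + f(-1.8) + f(-1.2) + f(-0.6) + f(0)].
Sum = -16.68.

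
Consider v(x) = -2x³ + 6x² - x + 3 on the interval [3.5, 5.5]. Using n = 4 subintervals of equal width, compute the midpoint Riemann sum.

Δx = (5.5 − 3.5)/4 = 0.5.
Midpoints: 3.75, 4.25, 4.75, 5.25.
v(3.75) = -21.84375, v(4.25) = -46.40625, v(4.75) = -80.71875, v(5.25) = -126.28125.
Sum = Δx · [v(3.75) + v(4.25) + v(4.75) + v(5.25)].
Sum = -137.625.

-137.625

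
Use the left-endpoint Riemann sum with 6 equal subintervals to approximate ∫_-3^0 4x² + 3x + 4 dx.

41.75

Δx = (0 − (-3))/6 = 0.5.
Left endpoints: -3, -2.5, -2, -1.5, -1, -0.5.
f(-3) = 31, f(-2.5) = 21.5, f(-2) = 14, f(-1.5) = 8.5, f(-1) = 5, f(-0.5) = 3.5.
Sum = Δx · [f(-3) + f(-2.5) + f(-2) + ...].
Sum = 41.75.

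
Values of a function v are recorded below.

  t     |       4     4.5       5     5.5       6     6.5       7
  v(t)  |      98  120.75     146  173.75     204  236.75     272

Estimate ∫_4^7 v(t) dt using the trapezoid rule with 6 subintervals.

533.125

Δt = 0.5.
T_6 = (0.5/2)·[98 + 2·120.75 + 2·146 + 2·173.75 + 2·204 + 2·236.75 + 272] = 533.125.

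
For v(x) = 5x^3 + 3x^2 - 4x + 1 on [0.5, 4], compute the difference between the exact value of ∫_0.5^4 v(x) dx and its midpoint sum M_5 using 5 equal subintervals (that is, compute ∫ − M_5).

Exact integral: ∫_0.5^4 v(x) dx = 355.796875.
M_5 = 350.5446875.
Error = 355.796875 − 350.5446875 = 5.2521875.

5.2521875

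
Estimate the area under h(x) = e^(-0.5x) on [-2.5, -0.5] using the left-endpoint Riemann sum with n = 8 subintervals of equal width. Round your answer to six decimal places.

4.694169

Δx = (-0.5 − (-2.5))/8 = 0.25.
Left endpoints: -2.5, -2.25, -2, -1.75, -1.5, -1.25, -1, -0.75.
h(-2.5) ≈ 3.490343, h(-2.25) ≈ 3.080217, h(-2) ≈ 2.718282, h(-1.75) ≈ 2.398875, h(-1.5) ≈ 2.117000, h(-1.25) ≈ 1.868246, h(-1) ≈ 1.648721, h(-0.75) ≈ 1.454991.
Sum = Δx · [h(-2.5) + h(-2.25) + h(-2) + ...].
Sum ≈ 4.694169.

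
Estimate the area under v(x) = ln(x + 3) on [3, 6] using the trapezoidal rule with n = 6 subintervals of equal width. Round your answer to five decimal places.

6.02331

Δx = (6 − 3)/6 = 0.5.
v(3) ≈ 1.79176, v(3.5) ≈ 1.87180, v(4) ≈ 1.94591, v(4.5) ≈ 2.01490, v(5) ≈ 2.07944, v(5.5) ≈ 2.14007, v(6) ≈ 2.19722.
T_6 = (Δx/2)·[v(x_0) + 2v(x_1) + ... + 2v(x_{5}) + v(x_6)].
Sum ≈ 6.02331.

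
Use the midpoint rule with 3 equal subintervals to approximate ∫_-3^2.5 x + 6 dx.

31.625

Δx = (2.5 − (-3))/3 = 11/6.
Midpoints: -25/12, -0.25, 19/12.
f(-25/12) = 47/12, f(-0.25) = 5.75, f(19/12) = 91/12.
Sum = Δx · [f(-25/12) + f(-0.25) + f(19/12)].
Sum = 31.625.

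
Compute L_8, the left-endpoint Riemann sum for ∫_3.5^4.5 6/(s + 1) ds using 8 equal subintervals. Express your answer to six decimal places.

Δs = (4.5 − 3.5)/8 = 0.125.
Left endpoints: 3.5, 3.625, 3.75, 3.875, 4, 4.125, 4.25, 4.375.
f(3.5) = 4/3, f(3.625) = 48/37, f(3.75) = 24/19, f(3.875) = 16/13, f(4) = 1.2, f(4.125) = 48/41, f(4.25) = 8/7, f(4.375) = 48/43.
Sum = Δs · [f(3.5) + f(3.625) + f(3.75) + ...].
Sum ≈ 1.219303.

1.219303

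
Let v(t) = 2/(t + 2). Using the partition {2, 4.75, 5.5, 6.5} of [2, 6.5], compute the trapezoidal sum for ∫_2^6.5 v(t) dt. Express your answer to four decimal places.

Subinterval widths: 2.75, 0.75, 1.
v(2) = 0.5, v(4.75) = 8/27, v(5.5) = 4/15, v(6.5) = 4/17.
On each subinterval the trapezoid contributes (Δt_i/2)·[v(t_{i-1}) + v(t_i)].
Sum ≈ 1.5570.

1.5570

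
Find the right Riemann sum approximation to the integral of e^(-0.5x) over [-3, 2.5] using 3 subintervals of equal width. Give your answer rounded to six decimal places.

5.124236

Δx = (2.5 − (-3))/3 = 11/6.
Right endpoints: -7/6, 2/3, 2.5.
f(-7/6) ≈ 1.792002, f(2/3) ≈ 0.716531, f(2.5) ≈ 0.286505.
Sum = Δx · [f(-7/6) + f(2/3) + f(2.5)].
Sum ≈ 5.124236.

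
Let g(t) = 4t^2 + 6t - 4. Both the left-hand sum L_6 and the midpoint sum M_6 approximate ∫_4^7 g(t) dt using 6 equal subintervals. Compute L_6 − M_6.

L_6 = 422.
M_6 = 458.75.
L_6 − M_6 = -36.75.

-36.75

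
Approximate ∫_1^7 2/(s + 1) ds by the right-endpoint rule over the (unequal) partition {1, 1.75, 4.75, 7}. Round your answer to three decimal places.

2.151

Subinterval widths: 0.75, 3, 2.25.
Right endpoints: 1.75, 4.75, 7.
f(1.75) = 8/11, f(4.75) = 8/23, f(7) = 0.25.
Sum = Σ Δs_i · f(s_i).
Sum ≈ 2.151.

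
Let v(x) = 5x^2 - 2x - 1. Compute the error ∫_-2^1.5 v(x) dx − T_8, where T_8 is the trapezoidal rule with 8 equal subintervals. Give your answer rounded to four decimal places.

-0.5583

Exact integral: ∫_-2^1.5 v(x) dx ≈ 17.208333.
T_8 ≈ 17.766602.
Error ≈ 17.208333 − 17.766602 ≈ -0.5583.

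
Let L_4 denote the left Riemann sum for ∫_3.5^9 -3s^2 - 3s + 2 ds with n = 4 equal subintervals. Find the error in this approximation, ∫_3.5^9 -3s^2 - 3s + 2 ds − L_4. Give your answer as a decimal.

Exact integral: ∫_3.5^9 f(s) ds = -778.25.
L_4 = -630.30859375.
Error = -778.25 − (-630.30859375) = -147.94140625.

-147.94140625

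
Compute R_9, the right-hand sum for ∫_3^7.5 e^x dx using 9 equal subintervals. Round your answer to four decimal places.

Δx = (7.5 − 3)/9 = 0.5.
Right endpoints: 3.5, 4, 4.5, 5, 5.5, 6, 6.5, 7, 7.5.
f(3.5) ≈ 33.1155, f(4) ≈ 54.5982, f(4.5) ≈ 90.0171, f(5) ≈ 148.4132, f(5.5) ≈ 244.6919, f(6) ≈ 403.4288, f(6.5) ≈ 665.1416, f(7) ≈ 1096.6332, f(7.5) ≈ 1808.0424.
Sum = Δx · [f(3.5) + f(4) + f(4.5) + ...].
Sum ≈ 2272.0409.

2272.0409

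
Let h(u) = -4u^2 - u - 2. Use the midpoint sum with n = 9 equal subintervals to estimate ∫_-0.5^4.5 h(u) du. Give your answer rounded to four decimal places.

-141.1523

Δu = (4.5 − (-0.5))/9 = 5/9.
Midpoints: -2/9, 1/3, 8/9, 13/9, 2, 23/9, 28/9, 11/3, 38/9.
h(-2/9) = -160/81, h(1/3) = -25/9, h(8/9) = -490/81, h(13/9) = -955/81, h(2) = -20, h(23/9) = -2485/81, h(28/9) = -3550/81, h(11/3) = -535/9, h(38/9) = -6280/81.
Sum = Δu · [h(-2/9) + h(1/3) + h(8/9) + ...].
Sum ≈ -141.1523.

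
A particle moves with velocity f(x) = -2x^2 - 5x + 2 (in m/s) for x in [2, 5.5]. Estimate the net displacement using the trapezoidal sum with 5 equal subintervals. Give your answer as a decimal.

Δx = (5.5 − 2)/5 = 0.7.
f(2) = -16, f(2.7) = -26.08, f(3.4) = -38.12, f(4.1) = -52.12, f(4.8) = -68.08, f(5.5) = -86.
T_5 = (Δx/2)·[f(x_0) + 2f(x_1) + ... + 2f(x_{4}) + f(x_5)].
Sum = -164.78.

-164.78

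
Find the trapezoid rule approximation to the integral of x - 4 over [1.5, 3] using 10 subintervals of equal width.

Δx = (3 − 1.5)/10 = 0.15.
f(1.5) = -2.5, f(1.65) = -2.35, f(1.8) = -2.2, f(1.95) = -2.05, f(2.1) = -1.9, f(2.25) = -1.75, f(2.4) = -1.6, f(2.55) = -1.45, f(2.7) = -1.3, f(2.85) = -1.15, f(3) = -1.
T_10 = (Δx/2)·[f(x_0) + 2f(x_1) + ... + 2f(x_{9}) + f(x_10)].
Sum = -2.625.

-2.625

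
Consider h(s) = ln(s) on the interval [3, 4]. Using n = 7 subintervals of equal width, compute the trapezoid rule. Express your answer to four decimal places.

Δs = (4 − 3)/7 = 1/7.
h(3) ≈ 1.0986, h(22/7) ≈ 1.1451, h(23/7) ≈ 1.1896, h(24/7) ≈ 1.2321, h(25/7) ≈ 1.2730, h(26/7) ≈ 1.3122, h(27/7) ≈ 1.3499, h(4) ≈ 1.3863.
T_7 = (Δs/2)·[h(s_0) + 2h(s_1) + ... + 2h(s_{6}) + h(s_7)].
Sum ≈ 1.2492.

1.2492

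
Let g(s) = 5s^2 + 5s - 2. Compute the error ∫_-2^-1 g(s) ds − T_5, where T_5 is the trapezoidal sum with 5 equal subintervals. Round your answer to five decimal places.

-0.03333

Exact integral: ∫_-2^-1 g(s) ds ≈ 2.1666667.
T_5 = 2.2.
Error ≈ 2.1666667 − 2.2 ≈ -0.03333.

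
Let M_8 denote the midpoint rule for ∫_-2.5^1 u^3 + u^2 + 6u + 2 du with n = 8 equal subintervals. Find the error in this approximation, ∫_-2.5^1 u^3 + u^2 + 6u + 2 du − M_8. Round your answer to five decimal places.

Exact integral: ∫_-2.5^1 f(u) du ≈ -12.7239583.
M_8 ≈ -12.6541748.
Error ≈ -12.7239583 − (-12.6541748) ≈ -0.06978.

-0.06978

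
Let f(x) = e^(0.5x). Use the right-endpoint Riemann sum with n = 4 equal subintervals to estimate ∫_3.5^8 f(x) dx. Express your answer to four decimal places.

127.7238

Δx = (8 − 3.5)/4 = 1.125.
Right endpoints: 4.625, 5.75, 6.875, 8.
f(4.625) ≈ 10.0996, f(5.75) ≈ 17.7254, f(6.875) ≈ 31.1091, f(8) ≈ 54.5982.
Sum = Δx · [f(4.625) + f(5.75) + f(6.875) + f(8)].
Sum ≈ 127.7238.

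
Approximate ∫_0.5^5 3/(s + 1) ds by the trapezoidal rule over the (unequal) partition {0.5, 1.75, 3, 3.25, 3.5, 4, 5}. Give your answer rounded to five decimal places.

4.30261

Subinterval widths: 1.25, 1.25, 0.25, 0.25, 0.5, 1.
f(0.5) = 2, f(1.75) = 12/11, f(3) = 0.75, f(3.25) = 12/17, f(3.5) = 2/3, f(4) = 0.6, f(5) = 0.5.
On each subinterval the trapezoid contributes (Δs_i/2)·[f(s_{i-1}) + f(s_i)].
Sum ≈ 4.30261.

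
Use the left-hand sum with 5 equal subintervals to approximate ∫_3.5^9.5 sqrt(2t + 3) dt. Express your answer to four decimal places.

22.9262

Δt = (9.5 − 3.5)/5 = 1.2.
Left endpoints: 3.5, 4.7, 5.9, 7.1, 8.3.
f(3.5) ≈ 3.1623, f(4.7) ≈ 3.5214, f(5.9) ≈ 3.8471, f(7.1) ≈ 4.1473, f(8.3) ≈ 4.4272.
Sum = Δt · [f(3.5) + f(4.7) + f(5.9) + f(7.1) + f(8.3)].
Sum ≈ 22.9262.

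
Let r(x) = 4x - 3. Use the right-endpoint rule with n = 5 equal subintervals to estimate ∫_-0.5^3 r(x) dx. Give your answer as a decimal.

Δx = (3 − (-0.5))/5 = 0.7.
Right endpoints: 0.2, 0.9, 1.6, 2.3, 3.
r(0.2) = -2.2, r(0.9) = 0.6, r(1.6) = 3.4, r(2.3) = 6.2, r(3) = 9.
Sum = Δx · [r(0.2) + r(0.9) + r(1.6) + r(2.3) + r(3)].
Sum = 11.9.

11.9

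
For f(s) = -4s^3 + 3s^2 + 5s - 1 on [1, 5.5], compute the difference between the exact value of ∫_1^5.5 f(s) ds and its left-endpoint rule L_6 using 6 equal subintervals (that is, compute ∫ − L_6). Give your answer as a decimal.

-191.53125

Exact integral: ∫_1^5.5 f(s) ds = -680.0625.
L_6 = -488.53125.
Error = -680.0625 − (-488.53125) = -191.53125.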